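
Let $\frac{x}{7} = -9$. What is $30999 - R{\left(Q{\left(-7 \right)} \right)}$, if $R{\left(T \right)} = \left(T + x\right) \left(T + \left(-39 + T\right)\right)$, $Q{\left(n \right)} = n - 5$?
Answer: $26274$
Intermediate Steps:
$x = -63$ ($x = 7 \left(-9\right) = -63$)
$Q{\left(n \right)} = -5 + n$
$R{\left(T \right)} = \left(-63 + T\right) \left(-39 + 2 T\right)$ ($R{\left(T \right)} = \left(T - 63\right) \left(T + \left(-39 + T\right)\right) = \left(-63 + T\right) \left(-39 + 2 T\right)$)
$30999 - R{\left(Q{\left(-7 \right)} \right)} = 30999 - \left(2457 - 165 \left(-5 - 7\right) + 2 \left(-5 - 7\right)^{2}\right) = 30999 - \left(2457 - -1980 + 2 \left(-12\right)^{2}\right) = 30999 - \left(2457 + 1980 + 2 \cdot 144\right) = 30999 - \left(2457 + 1980 + 288\right) = 30999 - 4725 = 26274$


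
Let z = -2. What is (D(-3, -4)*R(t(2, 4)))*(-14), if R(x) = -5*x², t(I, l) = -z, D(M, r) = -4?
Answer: -1120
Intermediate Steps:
t(I, l) = 2 (t(I, l) = -1*(-2) = 2)
(D(-3, -4)*R(t(2, 4)))*(-14) = -(-20)*2²*(-14) = -(-20)*4*(-14) = -4*(-20)*(-14) = 80*(-14) = -1120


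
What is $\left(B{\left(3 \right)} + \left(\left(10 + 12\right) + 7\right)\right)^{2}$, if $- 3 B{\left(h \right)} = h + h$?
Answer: $729$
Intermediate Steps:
$B{\left(h \right)} = - \frac{2 h}{3}$ ($B{\left(h \right)} = - \frac{h + h}{3} = - \frac{2 h}{3}$)
$\left(B{\left(3 \right)} + \left(\left(10 + 12\right) + 7\right)\right)^{2} = \left(\left(- \frac{2}{3}\right) 3 + \left(\left(10 + 12\right) + 7\right)\right)^{2} = \left(-2 + \left(22 + 7\right)\right)^{2} = \left(-2 + 29\right)^{2} = 27^{2} = 729$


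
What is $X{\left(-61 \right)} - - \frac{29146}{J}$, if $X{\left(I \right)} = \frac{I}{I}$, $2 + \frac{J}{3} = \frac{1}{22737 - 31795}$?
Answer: $- \frac{263950117}{54351} \approx -4856.4$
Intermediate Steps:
$J = - \frac{54351}{9058}$ ($J = -6 + \frac{3}{22737 - 31795} = -6 + \frac{3}{-9058} = -6 + 3 \left(- \frac{1}{9058}\right) = -6 - \frac{3}{9058} = - \frac{54351}{9058} \approx -6.0003$)
$X{\left(I \right)} = 1$
$X{\left(-61 \right)} - - \frac{29146}{J} = 1 - - \frac{29146}{- \frac{54351}{9058}} = 1 - \left(-29146\right) \left(- \frac{9058}{54351}\right) = 1 - \frac{264004468}{54351} = - \frac{263950117}{54351}$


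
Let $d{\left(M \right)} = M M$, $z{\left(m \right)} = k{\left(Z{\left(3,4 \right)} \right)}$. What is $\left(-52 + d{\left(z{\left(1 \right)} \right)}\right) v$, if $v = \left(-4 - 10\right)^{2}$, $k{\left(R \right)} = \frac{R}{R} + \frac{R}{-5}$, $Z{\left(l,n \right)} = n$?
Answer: $- \frac{254604}{25} \approx -10184.0$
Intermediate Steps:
$k{\left(R \right)} = 1 - \frac{R}{5}$ ($k{\left(R \right)} = 1 + R \left(- \frac{1}{5}\right) = 1 - \frac{R}{5}$)
$z{\left(m \right)} = \frac{1}{5}$ ($z{\left(m \right)} = 1 - \frac{4}{5} = \frac{1}{5}$)
$d{\left(M \right)} = M^{2}$
$v = 196$ ($v = \left(-14\right)^{2} = 196$)
$\left(-52 + d{\left(z{\left(1 \right)} \right)}\right) v = \left(-52 + \left(\frac{1}{5}\right)^{2}\right) 196 = \left(-52 + \frac{1}{25}\right) 196 = \left(- \frac{1299}{25}\right) 196 = - \frac{254604}{25}$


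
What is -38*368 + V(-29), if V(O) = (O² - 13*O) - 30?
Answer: -12796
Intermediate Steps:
V(O) = -30 + O² - 13*O
-38*368 + V(-29) = -38*368 + (-30 + (-29)² - 13*(-29)) = -13984 + (-30 + 841 + 377) = -13984 + 1188 = -12796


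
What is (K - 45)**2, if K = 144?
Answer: 9801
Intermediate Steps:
(K - 45)**2 = (144 - 45)**2 = 99**2 = 9801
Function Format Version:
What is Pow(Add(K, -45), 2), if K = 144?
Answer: 9801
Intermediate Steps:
Pow(Add(K, -45), 2) = Pow(Add(144, -45), 2) = Pow(99, 2) = 9801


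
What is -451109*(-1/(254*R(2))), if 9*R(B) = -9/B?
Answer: -451109/127 ≈ -3552.0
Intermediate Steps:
R(B) = -1/B (R(B) = (-9/B)/9 = -1/B)
-451109*(-1/(254*R(2))) = -451109/(-1/2*(-254)) = -451109/(-1*½*(-254)) = -451109/((-½*(-254))) = -451109/127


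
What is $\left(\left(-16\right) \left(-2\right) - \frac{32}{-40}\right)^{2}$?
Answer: $\frac{26896}{25} \approx 1075.8$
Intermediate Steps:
$\left(\left(-16\right) \left(-2\right) - \frac{32}{-40}\right)^{2} = \left(32 - - \frac{4}{5}\right)^{2} = \left(32 + \frac{4}{5}\right)^{2} = \left(\frac{164}{5}\right)^{2} = \frac{26896}{25}$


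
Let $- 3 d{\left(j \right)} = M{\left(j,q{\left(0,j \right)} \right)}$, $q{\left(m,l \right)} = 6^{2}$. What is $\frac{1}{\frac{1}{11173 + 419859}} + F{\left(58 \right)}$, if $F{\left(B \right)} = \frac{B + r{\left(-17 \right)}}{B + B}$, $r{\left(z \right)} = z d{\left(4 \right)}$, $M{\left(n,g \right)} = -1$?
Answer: $\frac{149999293}{348} \approx 4.3103 \cdot 10^{5}$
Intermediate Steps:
$q{\left(m,l \right)} = 36$
$d{\left(j \right)} = \frac{1}{3}$ ($d{\left(j \right)} = \left(- \frac{1}{3}\right) \left(-1\right) = \frac{1}{3}$)
$r{\left(z \right)} = \frac{z}{3}$ ($r{\left(z \right)} = z \frac{1}{3} = \frac{z}{3}$)
$F{\left(B \right)} = \frac{- \frac{17}{3} + B}{2 B}$ ($F{\left(B \right)} = \frac{B + \frac{1}{3} \left(-17\right)}{B + B} = \frac{B - \frac{17}{3}}{2 B} = \left(- \frac{17}{3} + B\right) \frac{1}{2 B} = \frac{- \frac{17}{3} + B}{2 B}$)
$\frac{1}{\frac{1}{11173 + 419859}} + F{\left(58 \right)} = \frac{1}{\frac{1}{11173 + 419859}} + \frac{-17 + 3 \cdot 58}{6 \cdot 58} = \frac{1}{\frac{1}{431032}} + \frac{1}{6} \cdot \frac{1}{58} \left(-17 + 174\right) = \frac{1}{\frac{1}{431032}} + \frac{1}{6} \cdot \frac{1}{58} \cdot 157 = 431032 + \frac{157}{348} = \frac{149999293}{348}$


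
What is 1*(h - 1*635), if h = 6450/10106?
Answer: -3205430/5053 ≈ -634.36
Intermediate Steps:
h = 3225/5053 (h = 6450*(1/10106) = 3225/5053 ≈ 0.63824)
1*(h - 1*635) = 1*(3225/5053 - 1*635) = 1*(3225/5053 - 635) = 1*(-3205430/5053) = -3205430/5053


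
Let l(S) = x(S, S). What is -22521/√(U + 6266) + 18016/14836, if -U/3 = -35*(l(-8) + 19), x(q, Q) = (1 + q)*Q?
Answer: 4504/3709 - 22521*√14141/14141 ≈ -188.17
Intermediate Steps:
x(q, Q) = Q*(1 + q)
l(S) = S*(1 + S)
U = 7875 (U = -(-105)*(-8*(1 - 8) + 19) = -(-105)*(-8*(-7) + 19) = -(-105)*(56 + 19) = -(-105)*75 = -3*(-2625) = 7875)
-22521/√(U + 6266) + 18016/14836 = -22521/√(7875 + 6266) + 18016/14836 = -22521*√14141/14141 + 18016*(1/14836) = -22521*√14141/14141 + 4504/3709 = 4504/3709 - 22521*√14141/14141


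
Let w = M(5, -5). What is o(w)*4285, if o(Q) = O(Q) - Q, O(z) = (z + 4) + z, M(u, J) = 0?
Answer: 17140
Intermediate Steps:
O(z) = 4 + 2*z (O(z) = (4 + z) + z = 4 + 2*z)
w = 0
o(Q) = 4 + Q (o(Q) = (4 + 2*Q) - Q = 4 + Q)
o(w)*4285 = (4 + 0)*4285 = 4*4285 = 17140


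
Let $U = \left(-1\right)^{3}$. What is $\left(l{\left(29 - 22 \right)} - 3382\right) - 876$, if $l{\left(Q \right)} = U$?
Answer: $-4259$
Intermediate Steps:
$U = -1$
$l{\left(Q \right)} = -1$
$\left(l{\left(29 - 22 \right)} - 3382\right) - 876 = \left(-1 - 3382\right) - 876 = -3383 - 876 = -4259$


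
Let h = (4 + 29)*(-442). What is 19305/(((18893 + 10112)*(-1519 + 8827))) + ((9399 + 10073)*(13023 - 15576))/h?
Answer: 39027347161331/11451011572 ≈ 3408.2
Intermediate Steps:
h = -14586 (h = 33*(-442) = -14586)
19305/(((18893 + 10112)*(-1519 + 8827))) + ((9399 + 10073)*(13023 - 15576))/h = 19305/(((18893 + 10112)*(-1519 + 8827))) + ((9399 + 10073)*(13023 - 15576))/(-14586) = 19305/((29005*7308)) + (19472*(-2553))*(-1/14586) = 19305/211968540 - 49712016*(-1/14586) = 19305*(1/211968540) + 8285336/2431 = 429/4710412 + 8285336/2431 = 39027347161331/11451011572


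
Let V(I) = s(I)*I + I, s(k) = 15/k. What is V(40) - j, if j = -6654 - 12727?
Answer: 19436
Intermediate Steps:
V(I) = 15 + I (V(I) = (15/I)*I + I = 15 + I)
j = -19381
V(40) - j = (15 + 40) - 1*(-19381) = 55 + 19381 = 19436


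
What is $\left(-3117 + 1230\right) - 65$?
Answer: $-1952$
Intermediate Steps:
$\left(-3117 + 1230\right) - 65 = -1887 - 65 = -1952$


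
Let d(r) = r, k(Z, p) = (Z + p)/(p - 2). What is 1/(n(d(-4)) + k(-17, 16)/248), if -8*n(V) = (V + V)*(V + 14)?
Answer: 3472/34719 ≈ 0.10000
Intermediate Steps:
k(Z, p) = (Z + p)/(-2 + p)
n(V) = -V*(14 + V)/4 (n(V) = -(V + V)*(V + 14)/8 = -2*V*(14 + V)/8 = -V*(14 + V)/4)
1/(n(d(-4)) + k(-17, 16)/248) = 1/(-¼*(-4)*(14 - 4) + ((-17 + 16)/(-2 + 16))/248) = 1/(-¼*(-4)*10 + (-1/14)*(1/248)) = 1/(10 + ((1/14)*(-1))*(1/248)) = 1/(10 - 1/14*1/248) = 1/(10 - 1/3472) = 1/(34719/3472) = 3472/34719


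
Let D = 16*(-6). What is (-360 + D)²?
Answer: 207936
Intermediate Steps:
D = -96
(-360 + D)² = (-360 - 96)² = (-456)² = 207936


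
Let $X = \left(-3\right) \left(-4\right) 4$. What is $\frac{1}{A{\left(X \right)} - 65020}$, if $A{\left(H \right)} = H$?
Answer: $- \frac{1}{64972} \approx -1.5391 \cdot 10^{-5}$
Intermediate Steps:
$X = 48$ ($X = 12 \cdot 4 = 48$)
$\frac{1}{A{\left(X \right)} - 65020} = \frac{1}{48 - 65020} = \frac{1}{-64972} = - \frac{1}{64972}$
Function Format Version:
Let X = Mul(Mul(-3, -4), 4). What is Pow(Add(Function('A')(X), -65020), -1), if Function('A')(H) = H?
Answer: Rational(-1, 64972) ≈ -1.5391e-5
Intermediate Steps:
X = 48 (X = Mul(12, 4) = 48)
Pow(Add(Function('A')(X), -65020), -1) = Pow(Add(48, -65020), -1) = Pow(-64972, -1) = Rational(-1, 64972)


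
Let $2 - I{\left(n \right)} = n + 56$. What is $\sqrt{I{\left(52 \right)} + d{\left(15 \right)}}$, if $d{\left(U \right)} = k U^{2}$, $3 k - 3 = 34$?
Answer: $\sqrt{2669} \approx 51.662$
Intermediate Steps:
$k = \frac{37}{3}$ ($k = 1 + \frac{1}{3} \cdot 34 = 1 + \frac{34}{3} = \frac{37}{3} \approx 12.333$)
$I{\left(n \right)} = -54 - n$ ($I{\left(n \right)} = 2 - \left(n + 56\right) = 2 - \left(56 + n\right) = -54 - n$)
$d{\left(U \right)} = \frac{37 U^{2}}{3}$
$\sqrt{I{\left(52 \right)} + d{\left(15 \right)}} = \sqrt{\left(-54 - 52\right) + \frac{37 \cdot 15^{2}}{3}} = \sqrt{\left(-54 - 52\right) + \frac{37}{3} \cdot 225} = \sqrt{-106 + 2775} = \sqrt{2669}$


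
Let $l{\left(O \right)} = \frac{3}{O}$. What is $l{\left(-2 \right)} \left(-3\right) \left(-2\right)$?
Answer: $-9$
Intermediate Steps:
$l{\left(-2 \right)} \left(-3\right) \left(-2\right) = \frac{3}{-2} \left(-3\right) \left(-2\right) = 3 \left(- \frac{1}{2}\right) \left(-3\right) \left(-2\right) = \left(- \frac{3}{2}\right) \left(-3\right) \left(-2\right) = \frac{9}{2} \left(-2\right) = -9$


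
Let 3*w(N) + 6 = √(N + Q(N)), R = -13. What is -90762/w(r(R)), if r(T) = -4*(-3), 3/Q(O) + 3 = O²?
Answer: 10969236/161 + 38898*√26555/161 ≈ 1.0750e+5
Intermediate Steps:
Q(O) = 3/(-3 + O²)
r(T) = 12
w(N) = -2 + √(N + 3/(-3 + N²))/3
-90762/w(r(R)) = -90762/(-2 + √((3 + 12*(-3 + 12²))/(-3 + 12²))/3) = -90762/(-2 + √((3 + 12*(-3 + 144))/(-3 + 144))/3) = -90762/(-2 + √((3 + 12*141)/141)/3) = -90762/(-2 + √((3 + 1692)/141)/3) = -90762/(-2 + √((1/141)*1695)/3) = -90762/(-2 + √(565/47)/3) = -90762/(-2 + (√26555/47)/3) = -90762/(-2 + √26555/141)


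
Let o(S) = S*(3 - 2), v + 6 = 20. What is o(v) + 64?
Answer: 78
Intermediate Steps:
v = 14 (v = -6 + 20 = 14)
o(S) = S (o(S) = S*1 = S)
o(v) + 64 = 14 + 64 = 78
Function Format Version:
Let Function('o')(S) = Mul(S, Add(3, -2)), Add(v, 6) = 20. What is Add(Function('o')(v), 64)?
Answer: 78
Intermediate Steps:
v = 14 (v = Add(-6, 20) = 14)
Function('o')(S) = S (Function('o')(S) = Mul(S, 1) = S)
Add(Function('o')(v), 64) = Add(14, 64) = 78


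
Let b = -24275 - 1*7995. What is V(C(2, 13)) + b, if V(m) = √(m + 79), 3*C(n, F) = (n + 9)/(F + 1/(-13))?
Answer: -32270 + √559426/84 ≈ -32261.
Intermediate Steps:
C(n, F) = (9 + n)/(3*(-1/13 + F)) (C(n, F) = ((n + 9)/(F + 1/(-13)))/3 = ((9 + n)/(F - 1/13))/3 = ((9 + n)/(-1/13 + F))/3 = (9 + n)/(3*(-1/13 + F)))
b = -32270 (b = -24275 - 7995 = -32270)
V(m) = √(79 + m)
V(C(2, 13)) + b = √(79 + 13*(9 + 2)/(3*(-1 + 13*13))) - 32270 = √(79 + (13/3)*11/(-1 + 169)) - 32270 = √(79 + (13/3)*11/168) - 32270 = √(79 + (13/3)*(1/168)*11) - 32270 = √(79 + 143/504) - 32270 = √(39959/504) - 32270 = √559426/84 - 32270 = -32270 + √559426/84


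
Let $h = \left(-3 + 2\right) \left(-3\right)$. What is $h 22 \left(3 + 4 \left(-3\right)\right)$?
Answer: $-594$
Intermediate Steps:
$h = 3$ ($h = \left(-1\right) \left(-3\right) = 3$)
$h 22 \left(3 + 4 \left(-3\right)\right) = 3 \cdot 22 \left(3 + 4 \left(-3\right)\right) = 66 \left(3 - 12\right) = 66 \left(-9\right) = -594$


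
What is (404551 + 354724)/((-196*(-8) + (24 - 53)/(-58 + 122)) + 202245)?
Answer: 48593600/13044003 ≈ 3.7254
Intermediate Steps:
(404551 + 354724)/((-196*(-8) + (24 - 53)/(-58 + 122)) + 202245) = 759275/((1568 - 29/64) + 202245) = 759275/(100323/64 + 202245) = 759275/(13044003/64) = 759275*(64/13044003) = 48593600/13044003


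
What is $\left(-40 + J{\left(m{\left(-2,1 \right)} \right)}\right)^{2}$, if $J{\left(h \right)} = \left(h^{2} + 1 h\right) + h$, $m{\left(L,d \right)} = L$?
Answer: $1600$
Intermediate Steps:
$J{\left(h \right)} = h^{2} + 2 h$ ($J{\left(h \right)} = \left(h^{2} + h\right) + h = \left(h + h^{2}\right) + h = h^{2} + 2 h$)
$\left(-40 + J{\left(m{\left(-2,1 \right)} \right)}\right)^{2} = \left(-40 - 2 \left(2 - 2\right)\right)^{2} = \left(-40 - 0\right)^{2} = \left(-40 + 0\right)^{2} = \left(-40\right)^{2} = 1600$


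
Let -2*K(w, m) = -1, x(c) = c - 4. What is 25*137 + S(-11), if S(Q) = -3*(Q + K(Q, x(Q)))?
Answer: 6913/2 ≈ 3456.5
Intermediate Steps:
x(c) = -4 + c
K(w, m) = ½ (K(w, m) = -½*(-1) = ½)
S(Q) = -3/2 - 3*Q (S(Q) = -3*(Q + ½) = -3*(½ + Q) = -3/2 - 3*Q)
25*137 + S(-11) = 25*137 + (-3/2 - 3*(-11)) = 3425 + (-3/2 + 33) = 3425 + 63/2 = 6913/2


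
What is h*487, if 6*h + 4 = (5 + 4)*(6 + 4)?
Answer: 20941/3 ≈ 6980.3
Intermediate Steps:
h = 43/3 (h = -2/3 + ((5 + 4)*(6 + 4))/6 = -2/3 + (9*10)/6 = -2/3 + (1/6)*90 = -2/3 + 15 = 43/3 ≈ 14.333)
h*487 = (43/3)*487 = 20941/3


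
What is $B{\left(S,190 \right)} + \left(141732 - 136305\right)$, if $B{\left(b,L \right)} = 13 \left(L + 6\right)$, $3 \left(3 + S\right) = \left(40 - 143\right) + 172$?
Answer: $7975$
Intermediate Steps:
$S = 20$ ($S = -3 + \frac{\left(40 - 143\right) + 172}{3} = -3 + \frac{-103 + 172}{3} = -3 + \frac{1}{3} \cdot 69 = -3 + 23 = 20$)
$B{\left(b,L \right)} = 78 + 13 L$ ($B{\left(b,L \right)} = 13 \left(6 + L\right) = 78 + 13 L$)
$B{\left(S,190 \right)} + \left(141732 - 136305\right) = \left(78 + 13 \cdot 190\right) + \left(141732 - 136305\right) = \left(78 + 2470\right) + 5427 = 2548 + 5427 = 7975$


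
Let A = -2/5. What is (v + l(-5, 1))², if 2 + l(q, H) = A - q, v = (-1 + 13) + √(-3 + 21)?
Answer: 5779/25 + 438*√2/5 ≈ 355.04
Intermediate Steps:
v = 12 + 3*√2 (v = 12 + √18 = 12 + 3*√2 ≈ 16.243)
A = -⅖ (A = -2*⅕ = -⅖ ≈ -0.40000)
l(q, H) = -12/5 - q (l(q, H) = -2 + (-⅖ - q) = -12/5 - q)
(v + l(-5, 1))² = ((12 + 3*√2) + (-12/5 - 1*(-5)))² = ((12 + 3*√2) + (-12/5 + 5))² = ((12 + 3*√2) + 13/5)² = (73/5 + 3*√2)²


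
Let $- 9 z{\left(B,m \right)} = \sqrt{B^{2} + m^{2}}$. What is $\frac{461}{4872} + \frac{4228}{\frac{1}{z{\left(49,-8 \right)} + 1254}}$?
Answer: $\frac{25830915725}{4872} - \frac{4228 \sqrt{2465}}{9} \approx 5.2786 \cdot 10^{6}$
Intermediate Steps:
$z{\left(B,m \right)} = - \frac{\sqrt{B^{2} + m^{2}}}{9}$
$\frac{461}{4872} + \frac{4228}{\frac{1}{z{\left(49,-8 \right)} + 1254}} = \frac{461}{4872} + \frac{4228}{\frac{1}{- \frac{\sqrt{49^{2} + \left(-8\right)^{2}}}{9} + 1254}} = 461 \cdot \frac{1}{4872} + \frac{4228}{\frac{1}{- \frac{\sqrt{2401 + 64}}{9} + 1254}} = \frac{461}{4872} + \frac{4228}{\frac{1}{- \frac{\sqrt{2465}}{9} + 1254}} = \frac{461}{4872} + \frac{4228}{\frac{1}{1254 - \frac{\sqrt{2465}}{9}}} = \frac{461}{4872} + 4228 \left(1254 - \frac{\sqrt{2465}}{9}\right) = \frac{461}{4872} + \left(5301912 - \frac{4228 \sqrt{2465}}{9}\right) = \frac{25830915725}{4872} - \frac{4228 \sqrt{2465}}{9}$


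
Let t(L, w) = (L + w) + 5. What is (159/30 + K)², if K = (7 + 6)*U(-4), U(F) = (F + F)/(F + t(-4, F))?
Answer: 1990921/4900 ≈ 406.31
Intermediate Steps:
t(L, w) = 5 + L + w
U(F) = 2*F/(1 + 2*F) (U(F) = (F + F)/(F + (5 - 4 + F)) = (2*F)/(F + (1 + F)) = (2*F)/(1 + 2*F) = 2*F/(1 + 2*F))
K = 104/7 (K = (7 + 6)*(2*(-4)/(1 + 2*(-4))) = 13*(2*(-4)/(1 - 8)) = 13*(2*(-4)/(-7)) = 13*(2*(-4)*(-⅐)) = 13*(8/7) = 104/7 ≈ 14.857)
(159/30 + K)² = (159/30 + 104/7)² = (159*(1/30) + 104/7)² = (53/10 + 104/7)² = (1411/70)² = 1990921/4900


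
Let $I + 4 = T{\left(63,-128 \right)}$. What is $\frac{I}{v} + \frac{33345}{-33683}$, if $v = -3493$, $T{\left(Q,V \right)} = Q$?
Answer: $- \frac{9112414}{9050363} \approx -1.0069$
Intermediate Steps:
$I = 59$ ($I = -4 + 63 = 59$)
$\frac{I}{v} + \frac{33345}{-33683} = \frac{59}{-3493} + \frac{33345}{-33683} = 59 \left(- \frac{1}{3493}\right) + 33345 \left(- \frac{1}{33683}\right) = - \frac{59}{3493} - \frac{2565}{2591} = - \frac{9112414}{9050363}$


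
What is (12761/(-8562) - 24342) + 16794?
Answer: -64638737/8562 ≈ -7549.5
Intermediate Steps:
(12761/(-8562) - 24342) + 16794 = (12761*(-1/8562) - 24342) + 16794 = (-12761/8562 - 24342) + 16794 = -208428965/8562 + 16794 = -64638737/8562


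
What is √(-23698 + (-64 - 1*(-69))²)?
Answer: I*√23673 ≈ 153.86*I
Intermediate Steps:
√(-23698 + (-64 - 1*(-69))²) = √(-23698 + (-64 + 69)²) = √(-23698 + 5²) = √(-23698 + 25) = √(-23673) = I*√23673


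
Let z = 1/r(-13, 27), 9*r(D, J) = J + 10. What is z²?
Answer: 81/1369 ≈ 0.059167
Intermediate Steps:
r(D, J) = 10/9 + J/9 (r(D, J) = (J + 10)/9 = (10 + J)/9 = 10/9 + J/9)
z = 9/37 (z = 1/(10/9 + (⅑)*27) = 1/(10/9 + 3) = 1/(37/9) = 9/37 ≈ 0.24324)
z² = (9/37)² = 81/1369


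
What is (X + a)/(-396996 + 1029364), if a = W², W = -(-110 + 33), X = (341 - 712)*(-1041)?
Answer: 98035/158092 ≈ 0.62011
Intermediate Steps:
X = 386211 (X = -371*(-1041) = 386211)
W = 77 (W = -1*(-77) = 77)
a = 5929 (a = 77² = 5929)
(X + a)/(-396996 + 1029364) = (386211 + 5929)/(-396996 + 1029364) = 392140/632368 = 392140*(1/632368) = 98035/158092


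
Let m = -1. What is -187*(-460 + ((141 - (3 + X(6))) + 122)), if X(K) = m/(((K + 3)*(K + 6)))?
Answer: 4039013/108 ≈ 37398.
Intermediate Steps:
X(K) = -1/((3 + K)*(6 + K)) (X(K) = -1/((K + 3)*(K + 6)) = -1/((3 + K)*(6 + K)))
-187*(-460 + ((141 - (3 + X(6))) + 122)) = -187*(-460 + ((141 - (3 - 1/(18 + 6² + 9*6))) + 122)) = -187*(-460 + ((141 - (3 - 1/(18 + 36 + 54))) + 122)) = -187*(-460 + ((141 - (3 - 1/108)) + 122)) = -187*(-460 + ((141 - 1*323/108) + 122)) = -187*(-460 + ((141 - 323/108) + 122)) = -187*(-460 + (14905/108 + 122)) = -187*(-460 + 28081/108) = -187*(-21599/108) = 4039013/108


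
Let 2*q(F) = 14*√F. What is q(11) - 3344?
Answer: -3344 + 7*√11 ≈ -3320.8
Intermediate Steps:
q(F) = 7*√F (q(F) = (14*√F)/2 = 7*√F)
q(11) - 3344 = 7*√11 - 3344 = -3344 + 7*√11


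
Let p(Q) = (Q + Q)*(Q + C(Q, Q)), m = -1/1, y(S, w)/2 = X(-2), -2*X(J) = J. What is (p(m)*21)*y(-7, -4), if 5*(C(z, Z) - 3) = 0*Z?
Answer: -168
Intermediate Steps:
X(J) = -J/2
y(S, w) = 2 (y(S, w) = 2*(-1/2*(-2)) = 2*1 = 2)
m = -1 (m = -1*1 = -1)
C(z, Z) = 3 (C(z, Z) = 3 + (0*Z)/5 = 3 + (1/5)*0 = 3 + 0 = 3)
p(Q) = 2*Q*(3 + Q) (p(Q) = (Q + Q)*(Q + 3) = (2*Q)*(3 + Q) = 2*Q*(3 + Q))
(p(m)*21)*y(-7, -4) = ((2*(-1)*(3 - 1))*21)*2 = ((2*(-1)*2)*21)*2 = -4*21*2 = -84*2 = -168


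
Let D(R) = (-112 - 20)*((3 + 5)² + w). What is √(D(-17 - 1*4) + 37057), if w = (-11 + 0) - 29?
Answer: √33889 ≈ 184.09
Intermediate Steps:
w = -40 (w = -11 - 29 = -40)
D(R) = -3168 (D(R) = (-112 - 20)*((3 + 5)² - 40) = -132*(8² - 40) = -132*(64 - 40) = -132*24 = -3168)
√(D(-17 - 1*4) + 37057) = √(-3168 + 37057) = √33889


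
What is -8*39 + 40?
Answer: -272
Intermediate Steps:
-8*39 + 40 = -312 + 40 = -272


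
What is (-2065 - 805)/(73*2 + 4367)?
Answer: -2870/4513 ≈ -0.63594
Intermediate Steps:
(-2065 - 805)/(73*2 + 4367) = -2870/(146 + 4367) = -2870/4513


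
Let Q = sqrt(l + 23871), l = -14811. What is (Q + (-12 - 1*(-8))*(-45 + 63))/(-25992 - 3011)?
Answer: 72/29003 - 2*sqrt(2265)/29003 ≈ -0.00079937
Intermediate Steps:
Q = 2*sqrt(2265) (Q = sqrt(-14811 + 23871) = sqrt(9060) = 2*sqrt(2265) ≈ 95.184)
(Q + (-12 - 1*(-8))*(-45 + 63))/(-25992 - 3011) = (2*sqrt(2265) + (-12 - 1*(-8))*(-45 + 63))/(-25992 - 3011) = (2*sqrt(2265) + (-12 + 8)*18)/(-29003) = (2*sqrt(2265) - 4*18)*(-1/29003) = (2*sqrt(2265) - 72)*(-1/29003) = (-72 + 2*sqrt(2265))*(-1/29003) = 72/29003 - 2*sqrt(2265)/29003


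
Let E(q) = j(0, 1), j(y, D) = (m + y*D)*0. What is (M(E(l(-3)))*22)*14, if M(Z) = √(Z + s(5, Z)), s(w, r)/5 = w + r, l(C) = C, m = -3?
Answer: 1540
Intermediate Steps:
j(y, D) = 0 (j(y, D) = (-3 + y*D)*0 = (-3 + D*y)*0 = 0)
s(w, r) = 5*r + 5*w (s(w, r) = 5*(w + r) = 5*(r + w) = 5*r + 5*w)
E(q) = 0
M(Z) = √(25 + 6*Z) (M(Z) = √(Z + (5*Z + 5*5)) = √(Z + (5*Z + 25)) = √(Z + (25 + 5*Z)) = √(25 + 6*Z))
(M(E(l(-3)))*22)*14 = (√(25 + 6*0)*22)*14 = (√(25 + 0)*22)*14 = (√25*22)*14 = (5*22)*14 = 110*14 = 1540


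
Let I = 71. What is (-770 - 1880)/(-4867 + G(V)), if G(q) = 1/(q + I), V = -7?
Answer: 169600/311487 ≈ 0.54449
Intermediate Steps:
G(q) = 1/(71 + q) (G(q) = 1/(q + 71) = 1/(71 + q))
(-770 - 1880)/(-4867 + G(V)) = (-770 - 1880)/(-4867 + 1/(71 - 7)) = -2650/(-4867 + 1/64) = -2650/(-311487/64) = -2650*(-64/311487) = 169600/311487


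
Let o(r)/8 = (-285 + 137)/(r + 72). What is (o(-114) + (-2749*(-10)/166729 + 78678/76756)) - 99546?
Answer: -431366783610607/4334620542 ≈ -99517.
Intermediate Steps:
o(r) = -1184/(72 + r) (o(r) = 8*((-285 + 137)/(r + 72)) = 8*(-148/(72 + r)) = -1184/(72 + r))
(o(-114) + (-2749*(-10)/166729 + 78678/76756)) - 99546 = (-1184/(72 - 114) + (-2749*(-10)/166729 + 78678/76756)) - 99546 = (-1184/(-42) + (27490*(1/166729) + 78678*(1/76756))) - 99546 = (-1184*(-1/42) + (27490/166729 + 1269/1238)) - 99546 = (592/21 + 245611721/206410502) - 99546 = 127352863325/4334620542 - 99546 = -431366783610607/4334620542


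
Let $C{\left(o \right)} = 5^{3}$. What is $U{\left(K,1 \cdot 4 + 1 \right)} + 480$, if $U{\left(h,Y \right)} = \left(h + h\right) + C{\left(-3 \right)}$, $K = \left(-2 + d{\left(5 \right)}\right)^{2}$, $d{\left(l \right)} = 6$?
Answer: $637$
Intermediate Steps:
$K = 16$ ($K = \left(-2 + 6\right)^{2} = 4^{2} = 16$)
$C{\left(o \right)} = 125$
$U{\left(h,Y \right)} = 125 + 2 h$ ($U{\left(h,Y \right)} = \left(h + h\right) + 125 = 2 h + 125 = 125 + 2 h$)
$U{\left(K,1 \cdot 4 + 1 \right)} + 480 = \left(125 + 2 \cdot 16\right) + 480 = \left(125 + 32\right) + 480 = 157 + 480 = 637$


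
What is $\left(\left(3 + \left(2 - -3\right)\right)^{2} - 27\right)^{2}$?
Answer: $1369$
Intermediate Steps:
$\left(\left(3 + \left(2 - -3\right)\right)^{2} - 27\right)^{2} = \left(\left(3 + \left(2 + 3\right)\right)^{2} - 27\right)^{2} = \left(\left(3 + 5\right)^{2} - 27\right)^{2} = \left(8^{2} - 27\right)^{2} = \left(64 - 27\right)^{2} = 37^{2} = 1369$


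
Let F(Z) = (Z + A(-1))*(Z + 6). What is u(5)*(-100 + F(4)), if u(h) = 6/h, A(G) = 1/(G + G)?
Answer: -78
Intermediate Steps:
A(G) = 1/(2*G)
F(Z) = (6 + Z)*(-½ + Z) (F(Z) = (Z + (½)/(-1))*(Z + 6) = (Z + (½)*(-1))*(6 + Z) = (Z - ½)*(6 + Z) = (-½ + Z)*(6 + Z) = (6 + Z)*(-½ + Z))
u(5)*(-100 + F(4)) = (6/5)*(-100 + (-3 + 4² + (11/2)*4)) = (6*(⅕))*(-100 + (-3 + 16 + 22)) = 6*(-100 + 35)/5 = (6/5)*(-65) = -78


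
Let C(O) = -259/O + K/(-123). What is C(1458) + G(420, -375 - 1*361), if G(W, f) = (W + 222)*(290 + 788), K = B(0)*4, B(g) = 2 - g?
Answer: 41370904621/59778 ≈ 6.9208e+5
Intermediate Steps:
K = 8 (K = (2 - 1*0)*4 = (2 + 0)*4 = 2*4 = 8)
C(O) = -8/123 - 259/O (C(O) = -259/O + 8/(-123) = -259/O + 8*(-1/123) = -259/O - 8/123 = -8/123 - 259/O)
G(W, f) = 239316 + 1078*W (G(W, f) = (222 + W)*1078 = 239316 + 1078*W)
C(1458) + G(420, -375 - 1*361) = (-8/123 - 259/1458) + (239316 + 1078*420) = (-8/123 - 259*1/1458) + (239316 + 452760) = (-8/123 - 259/1458) + 692076 = -14507/59778 + 692076 = 41370904621/59778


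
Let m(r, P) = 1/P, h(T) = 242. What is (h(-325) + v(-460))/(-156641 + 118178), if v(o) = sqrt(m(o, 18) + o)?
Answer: -242/38463 - I*sqrt(16558)/230778 ≈ -0.0062918 - 0.00055758*I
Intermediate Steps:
v(o) = sqrt(1/18 + o)
(h(-325) + v(-460))/(-156641 + 118178) = (242 + sqrt(2 + 36*(-460))/6)/(-156641 + 118178) = (242 + sqrt(2 - 16560)/6)/(-38463) = (242 + sqrt(-16558)/6)*(-1/38463) = (242 + (I*sqrt(16558))/6)*(-1/38463) = (242 + I*sqrt(16558)/6)*(-1/38463) = -242/38463 - I*sqrt(16558)/230778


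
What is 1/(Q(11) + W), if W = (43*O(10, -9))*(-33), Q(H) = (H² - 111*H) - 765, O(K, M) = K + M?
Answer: -1/3284 ≈ -0.00030451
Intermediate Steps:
Q(H) = -765 + H² - 111*H
W = -1419 (W = (43*(10 - 9))*(-33) = (43*1)*(-33) = 43*(-33) = -1419)
1/(Q(11) + W) = 1/((-765 + 11² - 111*11) - 1419) = 1/((-765 + 121 - 1221) - 1419) = 1/(-1865 - 1419) = 1/(-3284) = -1/3284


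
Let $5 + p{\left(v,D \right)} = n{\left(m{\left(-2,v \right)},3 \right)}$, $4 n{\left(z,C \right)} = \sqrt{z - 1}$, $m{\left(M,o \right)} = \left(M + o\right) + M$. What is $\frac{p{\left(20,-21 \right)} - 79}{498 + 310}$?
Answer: $- \frac{21}{202} + \frac{\sqrt{15}}{3232} \approx -0.10276$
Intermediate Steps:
$m{\left(M,o \right)} = o + 2 M$
$n{\left(z,C \right)} = \frac{\sqrt{-1 + z}}{4}$ ($n{\left(z,C \right)} = \frac{\sqrt{z - 1}}{4} = \frac{\sqrt{-1 + z}}{4}$)
$p{\left(v,D \right)} = -5 + \frac{\sqrt{-5 + v}}{4}$ ($p{\left(v,D \right)} = -5 + \frac{\sqrt{-1 + \left(v + 2 \left(-2\right)\right)}}{4} = -5 + \frac{\sqrt{-1 + \left(v - 4\right)}}{4} = -5 + \frac{\sqrt{-1 + \left(-4 + v\right)}}{4} = -5 + \frac{\sqrt{-5 + v}}{4}$)
$\frac{p{\left(20,-21 \right)} - 79}{498 + 310} = \frac{\left(-5 + \frac{\sqrt{-5 + 20}}{4}\right) - 79}{498 + 310} = \frac{\left(-5 + \frac{\sqrt{15}}{4}\right) - 79}{808} = \left(-84 + \frac{\sqrt{15}}{4}\right) \frac{1}{808} = - \frac{21}{202} + \frac{\sqrt{15}}{3232}$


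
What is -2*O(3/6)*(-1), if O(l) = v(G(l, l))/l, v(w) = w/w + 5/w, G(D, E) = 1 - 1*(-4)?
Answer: 8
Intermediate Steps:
G(D, E) = 5 (G(D, E) = 1 + 4 = 5)
v(w) = 1 + 5/w
O(l) = 2/l (O(l) = ((5 + 5)/5)/l = ((⅕)*10)/l = 2/l)
-2*O(3/6)*(-1) = -4/(3/6)*(-1) = -4/(3*(⅙))*(-1) = -4/½*(-1) = -4*2*(-1) = -2*4*(-1) = -8*(-1) = 8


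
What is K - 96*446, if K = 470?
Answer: -42346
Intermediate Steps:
K - 96*446 = 470 - 96*446 = 470 - 42816 = -42346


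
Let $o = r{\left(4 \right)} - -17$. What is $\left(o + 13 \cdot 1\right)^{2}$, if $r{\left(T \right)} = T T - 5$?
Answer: $1681$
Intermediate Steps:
$r{\left(T \right)} = -5 + T^{2}$ ($r{\left(T \right)} = T^{2} - 5 = -5 + T^{2}$)
$o = 28$ ($o = \left(-5 + 4^{2}\right) - -17 = \left(-5 + 16\right) + 17 = 11 + 17 = 28$)
$\left(o + 13 \cdot 1\right)^{2} = \left(28 + 13 \cdot 1\right)^{2} = \left(28 + 13\right)^{2} = 41^{2} = 1681$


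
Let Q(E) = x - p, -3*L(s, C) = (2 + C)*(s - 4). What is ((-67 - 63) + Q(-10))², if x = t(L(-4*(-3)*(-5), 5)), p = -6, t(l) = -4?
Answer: 16384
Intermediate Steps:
L(s, C) = -(-4 + s)*(2 + C)/3 (L(s, C) = -(2 + C)*(s - 4)/3 = -(2 + C)*(-4 + s)/3 = -(-4 + s)*(2 + C)/3)
x = -4
Q(E) = 2 (Q(E) = -4 - 1*(-6) = -4 + 6 = 2)
((-67 - 63) + Q(-10))² = ((-67 - 63) + 2)² = (-130 + 2)² = (-128)² = 16384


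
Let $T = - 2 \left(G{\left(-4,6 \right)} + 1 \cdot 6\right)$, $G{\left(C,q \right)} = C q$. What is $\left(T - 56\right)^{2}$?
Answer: $400$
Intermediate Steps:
$T = 36$ ($T = - 2 \left(\left(-4\right) 6 + 1 \cdot 6\right) = - 2 \left(-24 + 6\right) = \left(-2\right) \left(-18\right) = 36$)
$\left(T - 56\right)^{2} = \left(36 - 56\right)^{2} = \left(-20\right)^{2} = 400$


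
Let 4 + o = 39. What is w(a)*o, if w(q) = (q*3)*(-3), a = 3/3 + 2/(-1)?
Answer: 315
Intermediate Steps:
o = 35 (o = -4 + 39 = 35)
a = -1 (a = 3*(1/3) + 2*(-1) = 1 - 2 = -1)
w(q) = -9*q (w(q) = (3*q)*(-3) = -9*q)
w(a)*o = -9*(-1)*35 = 9*35 = 315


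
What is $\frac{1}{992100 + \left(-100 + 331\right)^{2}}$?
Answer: $\frac{1}{1045461} \approx 9.5652 \cdot 10^{-7}$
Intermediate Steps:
$\frac{1}{992100 + \left(-100 + 331\right)^{2}} = \frac{1}{992100 + 231^{2}} = \frac{1}{992100 + 53361} = \frac{1}{1045461}$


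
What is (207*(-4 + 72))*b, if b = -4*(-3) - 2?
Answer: 140760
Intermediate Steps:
b = 10 (b = 12 - 2 = 10)
(207*(-4 + 72))*b = (207*(-4 + 72))*10 = (207*68)*10 = 14076*10 = 140760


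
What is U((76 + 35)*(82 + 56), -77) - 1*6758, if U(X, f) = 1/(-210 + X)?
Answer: -102099863/15108 ≈ -6758.0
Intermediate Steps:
U((76 + 35)*(82 + 56), -77) - 1*6758 = 1/(-210 + (76 + 35)*(82 + 56)) - 1*6758 = 1/(-210 + 111*138) - 6758 = 1/(-210 + 15318) - 6758 = 1/15108 - 6758 = -102099863/15108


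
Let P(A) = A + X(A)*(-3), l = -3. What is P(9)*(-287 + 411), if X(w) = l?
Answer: 2232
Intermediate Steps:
X(w) = -3
P(A) = 9 + A (P(A) = A - 3*(-3) = A + 9 = 9 + A)
P(9)*(-287 + 411) = (9 + 9)*(-287 + 411) = 18*124 = 2232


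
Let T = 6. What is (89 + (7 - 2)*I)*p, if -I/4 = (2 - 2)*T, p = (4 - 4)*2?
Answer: 0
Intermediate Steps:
p = 0 (p = 0*2 = 0)
I = 0 (I = -4*(2 - 2)*6 = -0*6 = -4*0 = 0)
(89 + (7 - 2)*I)*p = (89 + (7 - 2)*0)*0 = (89 + 5*0)*0 = (89 + 0)*0 = 89*0 = 0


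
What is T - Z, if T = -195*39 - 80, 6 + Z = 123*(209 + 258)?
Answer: -65120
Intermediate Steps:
Z = 57435 (Z = -6 + 123*(209 + 258) = -6 + 123*467 = -6 + 57441 = 57435)
T = -7685 (T = -7605 - 80 = -7685)
T - Z = -7685 - 1*57435 = -7685 - 57435 = -65120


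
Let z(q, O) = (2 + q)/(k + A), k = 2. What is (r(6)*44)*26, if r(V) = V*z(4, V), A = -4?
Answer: -20592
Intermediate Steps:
z(q, O) = -1 - q/2 (z(q, O) = (2 + q)/(2 - 4) = (2 + q)/(-2) = (2 + q)*(-½) = -1 - q/2)
r(V) = -3*V (r(V) = V*(-1 - ½*4) = V*(-1 - 2) = V*(-3) = -3*V)
(r(6)*44)*26 = (-3*6*44)*26 = -18*44*26 = -792*26 = -20592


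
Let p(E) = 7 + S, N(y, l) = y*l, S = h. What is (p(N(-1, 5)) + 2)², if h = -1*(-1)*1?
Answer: 100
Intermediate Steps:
h = 1 (h = 1*1 = 1)
S = 1
N(y, l) = l*y
p(E) = 8 (p(E) = 7 + 1 = 8)
(p(N(-1, 5)) + 2)² = (8 + 2)² = 10² = 100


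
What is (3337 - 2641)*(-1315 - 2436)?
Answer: -2610696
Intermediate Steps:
(3337 - 2641)*(-1315 - 2436) = 696*(-3751) = -2610696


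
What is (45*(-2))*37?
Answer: -3330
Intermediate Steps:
(45*(-2))*37 = -90*37 = -3330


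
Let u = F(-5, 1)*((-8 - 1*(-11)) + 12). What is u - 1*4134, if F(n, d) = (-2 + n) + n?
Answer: -4314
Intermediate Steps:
F(n, d) = -2 + 2*n
u = -180 (u = (-2 + 2*(-5))*((-8 - 1*(-11)) + 12) = (-2 - 10)*((-8 + 11) + 12) = -12*(3 + 12) = -12*15 = -180)
u - 1*4134 = -180 - 1*4134 = -180 - 4134 = -4314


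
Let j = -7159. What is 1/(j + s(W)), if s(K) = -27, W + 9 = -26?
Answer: -1/7186 ≈ -0.00013916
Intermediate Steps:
W = -35 (W = -9 - 26 = -35)
1/(j + s(W)) = 1/(-7159 - 27) = 1/(-7186) = -1/7186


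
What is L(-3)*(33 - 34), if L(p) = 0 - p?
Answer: -3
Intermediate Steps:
L(p) = -p
L(-3)*(33 - 34) = (-1*(-3))*(33 - 34) = 3*(-1) = -3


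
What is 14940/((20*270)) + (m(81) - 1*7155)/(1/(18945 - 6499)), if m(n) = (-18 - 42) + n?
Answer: -2663692837/30 ≈ -8.8790e+7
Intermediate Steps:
m(n) = -60 + n
14940/((20*270)) + (m(81) - 1*7155)/(1/(18945 - 6499)) = 14940/((20*270)) + ((-60 + 81) - 1*7155)/(1/(18945 - 6499)) = 14940/5400 + (21 - 7155)/(1/12446) = 14940*(1/5400) - 7134/1/12446 = 83/30 - 7134*12446 = 83/30 - 88789764 = -2663692837/30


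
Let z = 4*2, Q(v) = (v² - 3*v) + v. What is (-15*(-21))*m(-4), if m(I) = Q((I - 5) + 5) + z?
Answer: 10080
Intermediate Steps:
Q(v) = v² - 2*v
z = 8
m(I) = 8 + I*(-2 + I) (m(I) = ((I - 5) + 5)*(-2 + ((I - 5) + 5)) + 8 = ((-5 + I) + 5)*(-2 + ((-5 + I) + 5)) + 8 = I*(-2 + I) + 8 = 8 + I*(-2 + I))
(-15*(-21))*m(-4) = (-15*(-21))*(8 - 4*(-2 - 4)) = 315*(8 - 4*(-6)) = 315*(8 + 24) = 315*32 = 10080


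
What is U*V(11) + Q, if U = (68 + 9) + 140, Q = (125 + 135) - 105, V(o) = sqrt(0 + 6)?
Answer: 155 + 217*sqrt(6) ≈ 686.54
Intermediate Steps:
V(o) = sqrt(6)
Q = 155 (Q = 260 - 105 = 155)
U = 217 (U = 77 + 140 = 217)
U*V(11) + Q = 217*sqrt(6) + 155 = 155 + 217*sqrt(6)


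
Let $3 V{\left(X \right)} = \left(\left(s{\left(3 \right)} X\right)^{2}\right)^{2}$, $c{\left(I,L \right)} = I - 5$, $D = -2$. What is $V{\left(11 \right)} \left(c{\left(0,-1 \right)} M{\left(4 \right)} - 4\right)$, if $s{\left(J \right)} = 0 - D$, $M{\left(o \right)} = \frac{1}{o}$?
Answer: $-409948$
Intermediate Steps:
$c{\left(I,L \right)} = -5 + I$
$s{\left(J \right)} = 2$ ($s{\left(J \right)} = 0 - -2 = 0 + 2 = 2$)
$V{\left(X \right)} = \frac{16 X^{4}}{3}$ ($V{\left(X \right)} = \frac{\left(\left(2 X\right)^{2}\right)^{2}}{3} = \frac{\left(4 X^{2}\right)^{2}}{3} = \frac{16 X^{4}}{3}$)
$V{\left(11 \right)} \left(c{\left(0,-1 \right)} M{\left(4 \right)} - 4\right) = \frac{16 \cdot 11^{4}}{3} \left(\frac{-5 + 0}{4} - 4\right) = \frac{16}{3} \cdot 14641 \left(\left(-5\right) \frac{1}{4} - 4\right) = \frac{234256 \left(- \frac{5}{4} - 4\right)}{3} = \frac{234256}{3} \left(- \frac{21}{4}\right) = -409948$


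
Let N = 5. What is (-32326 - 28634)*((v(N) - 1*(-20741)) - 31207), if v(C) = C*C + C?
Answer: 636178560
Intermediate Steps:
v(C) = C + C² (v(C) = C² + C = C + C²)
(-32326 - 28634)*((v(N) - 1*(-20741)) - 31207) = (-32326 - 28634)*((5*(1 + 5) - 1*(-20741)) - 31207) = -60960*((5*6 + 20741) - 31207) = -60960*((30 + 20741) - 31207) = -60960*(20771 - 31207) = -60960*(-10436) = 636178560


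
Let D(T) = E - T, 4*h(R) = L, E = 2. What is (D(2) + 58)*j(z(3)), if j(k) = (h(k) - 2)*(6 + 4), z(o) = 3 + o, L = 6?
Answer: -290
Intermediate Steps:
h(R) = 3/2 (h(R) = (1/4)*6 = 3/2)
D(T) = 2 - T
j(k) = -5 (j(k) = (3/2 - 2)*(6 + 4) = -1/2*10 = -5)
(D(2) + 58)*j(z(3)) = ((2 - 1*2) + 58)*(-5) = ((2 - 2) + 58)*(-5) = (0 + 58)*(-5) = 58*(-5) = -290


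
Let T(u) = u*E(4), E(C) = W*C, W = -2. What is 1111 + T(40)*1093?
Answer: -348649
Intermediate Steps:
E(C) = -2*C
T(u) = -8*u (T(u) = u*(-2*4) = u*(-8) = -8*u)
1111 + T(40)*1093 = 1111 - 8*40*1093 = 1111 - 320*1093 = 1111 - 349760 = -348649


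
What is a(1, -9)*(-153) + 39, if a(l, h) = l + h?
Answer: 1263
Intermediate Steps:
a(l, h) = h + l
a(1, -9)*(-153) + 39 = (-9 + 1)*(-153) + 39 = -8*(-153) + 39 = 1224 + 39 = 1263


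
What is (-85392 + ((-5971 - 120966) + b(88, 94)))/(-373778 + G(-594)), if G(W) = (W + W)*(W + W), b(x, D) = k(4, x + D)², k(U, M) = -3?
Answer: -106160/518783 ≈ -0.20463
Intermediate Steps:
b(x, D) = 9 (b(x, D) = (-3)² = 9)
G(W) = 4*W² (G(W) = (2*W)*(2*W) = 4*W²)
(-85392 + ((-5971 - 120966) + b(88, 94)))/(-373778 + G(-594)) = (-85392 + ((-5971 - 120966) + 9))/(-373778 + 4*(-594)²) = (-85392 + (-126937 + 9))/(-373778 + 4*352836) = (-85392 - 126928)/(-373778 + 1411344) = -212320/1037566 = -212320*1/1037566 = -106160/518783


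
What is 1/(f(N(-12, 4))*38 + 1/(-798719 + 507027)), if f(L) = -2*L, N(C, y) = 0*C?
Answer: -291692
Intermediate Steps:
N(C, y) = 0
1/(f(N(-12, 4))*38 + 1/(-798719 + 507027)) = 1/(-2*0*38 + 1/(-798719 + 507027)) = 1/(0*38 + 1/(-291692)) = 1/(0 - 1/291692) = 1/(-1/291692) = -291692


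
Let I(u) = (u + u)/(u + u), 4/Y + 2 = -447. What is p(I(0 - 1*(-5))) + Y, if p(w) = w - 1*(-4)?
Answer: 2241/449 ≈ 4.9911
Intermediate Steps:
Y = -4/449 (Y = 4/(-2 - 447) = 4/(-449) = 4*(-1/449) = -4/449 ≈ -0.0089087)
I(u) = 1 (I(u) = (2*u)/((2*u)) = (2*u)*(1/(2*u)) = 1)
p(w) = 4 + w (p(w) = w + 4 = 4 + w)
p(I(0 - 1*(-5))) + Y = (4 + 1) - 4/449 = 5 - 4/449 = 2241/449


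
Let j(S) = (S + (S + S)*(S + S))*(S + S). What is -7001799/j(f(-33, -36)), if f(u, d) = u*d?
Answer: -333419/638868384 ≈ -0.00052189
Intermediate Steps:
f(u, d) = d*u
j(S) = 2*S*(S + 4*S²) (j(S) = (S + (2*S)*(2*S))*(2*S) = (S + 4*S²)*(2*S) = 2*S*(S + 4*S²))
-7001799/j(f(-33, -36)) = -7001799*1/(1411344*(2 + 8*(-36*(-33)))) = -7001799*1/(1411344*(2 + 8*1188)) = -7001799*1/(1411344*(2 + 9504)) = -7001799/(1411344*9506) = -7001799/13416236064 = -7001799*1/13416236064 = -333419/638868384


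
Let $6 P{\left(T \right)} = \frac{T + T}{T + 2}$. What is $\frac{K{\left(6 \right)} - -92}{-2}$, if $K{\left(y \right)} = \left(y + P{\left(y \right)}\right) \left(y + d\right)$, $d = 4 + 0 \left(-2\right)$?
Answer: $- \frac{309}{4} \approx -77.25$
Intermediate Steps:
$d = 4$ ($d = 4 + 0 = 4$)
$P{\left(T \right)} = \frac{T}{3 \left(2 + T\right)}$ ($P{\left(T \right)} = \frac{\left(T + T\right) \frac{1}{T + 2}}{6} = \frac{2 T \frac{1}{2 + T}}{6} = \frac{T}{3 \left(2 + T\right)}$)
$K{\left(y \right)} = \left(4 + y\right) \left(y + \frac{y}{3 \left(2 + y\right)}\right)$ ($K{\left(y \right)} = \left(y + \frac{y}{3 \left(2 + y\right)}\right) \left(y + 4\right) = \left(y + \frac{y}{3 \left(2 + y\right)}\right) \left(4 + y\right) = \left(4 + y\right) \left(y + \frac{y}{3 \left(2 + y\right)}\right)$)
$\frac{K{\left(6 \right)} - -92}{-2} = \frac{\frac{1}{3} \cdot 6 \frac{1}{2 + 6} \left(28 + 3 \cdot 6^{2} + 19 \cdot 6\right) - -92}{-2} = \left(\frac{1}{3} \cdot 6 \cdot \frac{1}{8} \left(28 + 3 \cdot 36 + 114\right) + 92\right) \left(- \frac{1}{2}\right) = \left(\frac{1}{3} \cdot 6 \cdot \frac{1}{8} \left(28 + 108 + 114\right) + 92\right) \left(- \frac{1}{2}\right) = \left(\frac{1}{3} \cdot 6 \cdot \frac{1}{8} \cdot 250 + 92\right) \left(- \frac{1}{2}\right) = \left(\frac{125}{2} + 92\right) \left(- \frac{1}{2}\right) = \frac{309}{2} \left(- \frac{1}{2}\right) = - \frac{309}{4}$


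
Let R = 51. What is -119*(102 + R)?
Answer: -18207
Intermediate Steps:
-119*(102 + R) = -119*(102 + 51) = -119*153 = -18207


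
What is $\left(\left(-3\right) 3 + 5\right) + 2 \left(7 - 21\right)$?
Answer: $-32$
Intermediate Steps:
$\left(\left(-3\right) 3 + 5\right) + 2 \left(7 - 21\right) = \left(-9 + 5\right) + 2 \left(7 - 21\right) = -4 + 2 \left(-14\right) = -4 - 28 = -32$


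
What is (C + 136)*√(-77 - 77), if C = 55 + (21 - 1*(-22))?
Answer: 234*I*√154 ≈ 2903.9*I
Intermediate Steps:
C = 98 (C = 55 + (21 + 22) = 55 + 43 = 98)
(C + 136)*√(-77 - 77) = (98 + 136)*√(-77 - 77) = 234*√(-154) = 234*(I*√154) = 234*I*√154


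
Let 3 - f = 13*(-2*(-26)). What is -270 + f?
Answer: -943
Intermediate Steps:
f = -673 (f = 3 - 13*(-2*(-26)) = 3 - 13*52 = 3 - 1*676 = 3 - 676 = -673)
-270 + f = -270 - 673 = -943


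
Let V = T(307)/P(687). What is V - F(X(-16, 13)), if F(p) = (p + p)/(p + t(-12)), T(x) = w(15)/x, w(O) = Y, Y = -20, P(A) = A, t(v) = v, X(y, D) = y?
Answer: -1687412/1476363 ≈ -1.1430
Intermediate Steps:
w(O) = -20
T(x) = -20/x
F(p) = 2*p/(-12 + p) (F(p) = (p + p)/(p - 12) = (2*p)/(-12 + p) = 2*p/(-12 + p))
V = -20/210909 (V = -20/307/687 = -20*1/307*(1/687) = -20/307*1/687 = -20/210909 ≈ -9.4828e-5)
V - F(X(-16, 13)) = -20/210909 - 2*(-16)/(-12 - 16) = -20/210909 - 2*(-16)/(-28) = -20/210909 - 2*(-16)*(-1)/28 = -20/210909 - 1*8/7 = -20/210909 - 8/7 = -1687412/1476363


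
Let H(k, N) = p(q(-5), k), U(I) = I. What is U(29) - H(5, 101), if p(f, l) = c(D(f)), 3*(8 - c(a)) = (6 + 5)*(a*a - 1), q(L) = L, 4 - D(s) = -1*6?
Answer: 384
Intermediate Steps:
D(s) = 10 (D(s) = 4 - (-1)*6 = 4 - 1*(-6) = 4 + 6 = 10)
c(a) = 35/3 - 11*a²/3 (c(a) = 8 - (6 + 5)*(a*a - 1)/3 = 8 - 11*(a² - 1)/3 = 8 - 11*(-1 + a²)/3 = 8 - (-11 + 11*a²)/3 = 8 + (11/3 - 11*a²/3) = 35/3 - 11*a²/3)
p(f, l) = -355 (p(f, l) = 35/3 - 11/3*10² = 35/3 - 11/3*100 = 35/3 - 1100/3 = -355)
H(k, N) = -355
U(29) - H(5, 101) = 29 - 1*(-355) = 29 + 355 = 384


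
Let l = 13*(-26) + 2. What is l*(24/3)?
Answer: -2688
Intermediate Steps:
l = -336 (l = -338 + 2 = -336)
l*(24/3) = -8064/3 = -336*8 = -2688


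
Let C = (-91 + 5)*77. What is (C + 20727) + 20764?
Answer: 34869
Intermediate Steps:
C = -6622 (C = -86*77 = -6622)
(C + 20727) + 20764 = (-6622 + 20727) + 20764 = 14105 + 20764 = 34869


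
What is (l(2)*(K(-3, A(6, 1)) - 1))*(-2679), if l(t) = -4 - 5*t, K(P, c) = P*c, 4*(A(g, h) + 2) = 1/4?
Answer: 1443981/8 ≈ 1.8050e+5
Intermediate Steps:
A(g, h) = -31/16 (A(g, h) = -2 + (1/4)/4 = -2 + (1*(¼))/4 = -2 + (¼)*(¼) = -2 + 1/16 = -31/16)
(l(2)*(K(-3, A(6, 1)) - 1))*(-2679) = ((-4 - 5*2)*(-3*(-31/16) - 1))*(-2679) = ((-4 - 10)*(93/16 - 1))*(-2679) = -14*77/16*(-2679) = -539/8*(-2679) = 1443981/8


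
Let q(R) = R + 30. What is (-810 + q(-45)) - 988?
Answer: -1813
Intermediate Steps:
q(R) = 30 + R
(-810 + q(-45)) - 988 = (-810 + (30 - 45)) - 988 = (-810 - 15) - 988 = -825 - 988 = -1813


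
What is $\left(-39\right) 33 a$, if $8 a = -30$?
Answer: $\frac{19305}{4} \approx 4826.3$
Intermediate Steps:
$a = - \frac{15}{4}$ ($a = \frac{1}{8} \left(-30\right) = - \frac{15}{4} \approx -3.75$)
$\left(-39\right) 33 a = \left(-39\right) 33 \left(- \frac{15}{4}\right) = \left(-1287\right) \left(- \frac{15}{4}\right) = \frac{19305}{4}$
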